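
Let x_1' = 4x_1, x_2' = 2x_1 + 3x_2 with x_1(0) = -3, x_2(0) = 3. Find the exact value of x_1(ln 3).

A = [[4,0],[2,3]]; eigenvalues λ = 4, 3.
Eigenvectors: (-1,-2) for λ=4, (0,-1) for λ=3.
From the initial condition, c_1 = 3, c_2 = -9.
x_1(ln 3) = (3)(3^4)(-1) + (-9)(3^3)(0) = -243.

-243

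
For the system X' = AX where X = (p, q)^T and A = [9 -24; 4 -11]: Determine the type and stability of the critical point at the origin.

saddle

A = [[9,-24],[4,-11]]; det(A-λI) = λ^2 + 2λ - 3.
λ = 1, -3: opposite signs.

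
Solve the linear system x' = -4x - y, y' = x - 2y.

x(t) = c_1e^(-3t) + c_2te^(-3t) - c_2e^(-3t), y(t) = -c_1e^(-3t) - c_2te^(-3t)

Coefficient matrix A = [[-4, -1], [1, -2]].
Characteristic polynomial det(A - λI) = λ^2 + 6λ + 9 = 0.
Single eigenvalue λ = -3 with algebraic multiplicity 2.
Eigenvector v = (1,-1); generalized eigenvector w with (A-λI)w=v is (-1,0).
General solution: e^(-3t)[c_1·v + c_2·(t·v + w)].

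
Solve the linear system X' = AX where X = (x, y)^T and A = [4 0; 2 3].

Coefficient matrix A = [[4, 0], [2, 3]].
Characteristic polynomial det(A - λI) = λ^2 - 7λ + 12 = 0.
Eigenvalues λ = 3, 4.
For λ=3: (A-λI) row 1 is [1, 0], so an eigenvector is (0, 1).
For λ=4: (A-λI) row 2 is [2, -1], so an eigenvector is (-1, -2).
General solution: C_1e^(3t)(0,1) + C_2e^(4t)(-1,-2).

x(t) = -C_2e^(4t), y(t) = C_1e^(3t) - 2C_2e^(4t)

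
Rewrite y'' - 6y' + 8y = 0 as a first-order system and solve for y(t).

Let x_1 = y, x_2 = y'. Then x_1' = x_2 and x_2' = -8x_1 + 6x_2.
A = [[0,1],[-8,6]]; det(A-λI) = λ^2 - 6λ + 8.
Eigenvalues λ = 4, 2 with eigenvectors (1,4), (1,2).

y(t) = C_1e^(4t) + C_2e^(2t)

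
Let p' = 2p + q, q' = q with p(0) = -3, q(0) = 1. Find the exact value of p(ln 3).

-21

A = [[2,1],[0,1]]; eigenvalues λ = 2, 1.
Eigenvectors: (1,0) for λ=2, (1,-1) for λ=1.
From the initial condition, c_1 = -2, c_2 = -1.
p(ln 3) = (-2)(3^2)(1) + (-1)(3^1)(1) = -21.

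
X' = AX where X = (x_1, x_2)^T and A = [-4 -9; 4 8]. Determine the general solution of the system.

Coefficient matrix A = [[-4, -9], [4, 8]].
Characteristic polynomial det(A - λI) = λ^2 - 4λ + 4 = 0.
Single eigenvalue λ = 2 with algebraic multiplicity 2.
Eigenvector v = (-3,2); generalized eigenvector w with (A-λI)w=v is (-1,1).
General solution: e^(2t)[K_1·v + K_2·(t·v + w)].

x_1(t) = -3K_1e^(2t) - 3K_2te^(2t) - K_2e^(2t), x_2(t) = 2K_1e^(2t) + 2K_2te^(2t) + K_2e^(2t)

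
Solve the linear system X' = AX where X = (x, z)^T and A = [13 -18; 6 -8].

Coefficient matrix A = [[13, -18], [6, -8]].
Characteristic polynomial det(A - λI) = λ^2 - 5λ + 4 = 0.
Eigenvalues λ = 1, 4.
For λ=1: (A-λI) row 1 is [12, -18], so an eigenvector is (-3, -2).
For λ=4: (A-λI) row 1 is [9, -18], so an eigenvector is (2, 1).
General solution: K_1e^(t)(-3,-2) + K_2e^(4t)(2,1).

x(t) = -3K_1e^(t) + 2K_2e^(4t), z(t) = -2K_1e^(t) + K_2e^(4t)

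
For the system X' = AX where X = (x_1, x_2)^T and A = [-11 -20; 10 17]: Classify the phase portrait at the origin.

A = [[-11,-20],[10,17]]; det(A-λI) = λ^2 - 6λ + 13.
λ = 3 ± 2i: positive real part.

unstable spiral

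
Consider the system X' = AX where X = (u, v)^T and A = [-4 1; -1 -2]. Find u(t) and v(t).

Coefficient matrix A = [[-4, 1], [-1, -2]].
Characteristic polynomial det(A - λI) = λ^2 + 6λ + 9 = 0.
Single eigenvalue λ = -3 with algebraic multiplicity 2.
Eigenvector v = (1,1); generalized eigenvector w with (A-λI)w=v is (-1,0).
General solution: e^(-3t)[c_1·v + c_2·(t·v + w)].

u(t) = c_1e^(-3t) + c_2te^(-3t) - c_2e^(-3t), v(t) = c_1e^(-3t) + c_2te^(-3t)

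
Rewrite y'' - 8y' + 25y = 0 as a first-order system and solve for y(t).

y(t) = C_1e^(4t)cos(3t) + C_2e^(4t)sin(3t)

Let x_1 = y, x_2 = y'. Then x_1' = x_2 and x_2' = -25x_1 + 8x_2.
A = [[0,1],[-25,8]]; det(A-λI) = λ^2 - 8λ + 25.
Eigenvalues λ = 4 ± 3i.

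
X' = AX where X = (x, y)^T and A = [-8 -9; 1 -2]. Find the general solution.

x(t) = 3K_1e^(-5t) + 3K_2te^(-5t) - K_2e^(-5t), y(t) = -K_1e^(-5t) - K_2te^(-5t)

Coefficient matrix A = [[-8, -9], [1, -2]].
Characteristic polynomial det(A - λI) = λ^2 + 10λ + 25 = 0.
Single eigenvalue λ = -5 with algebraic multiplicity 2.
Eigenvector v = (3,-1); generalized eigenvector w with (A-λI)w=v is (-1,0).
General solution: e^(-5t)[K_1·v + K_2·(t·v + w)].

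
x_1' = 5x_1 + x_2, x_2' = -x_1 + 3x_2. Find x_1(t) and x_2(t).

Coefficient matrix A = [[5, 1], [-1, 3]].
Characteristic polynomial det(A - λI) = λ^2 - 8λ + 16 = 0.
Single eigenvalue λ = 4 with algebraic multiplicity 2.
Eigenvector v = (-1,1); generalized eigenvector w with (A-λI)w=v is (0,-1).
General solution: e^(4t)[C_1·v + C_2·(t·v + w)].

x_1(t) = -C_1e^(4t) - C_2te^(4t), x_2(t) = C_1e^(4t) + C_2te^(4t) - C_2e^(4t)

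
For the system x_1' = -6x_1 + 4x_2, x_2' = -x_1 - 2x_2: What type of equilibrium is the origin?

stable improper node

A = [[-6,4],[-1,-2]]; det(A-λI) = λ^2 + 8λ + 16.
repeated λ = -4 with a single eigenvector.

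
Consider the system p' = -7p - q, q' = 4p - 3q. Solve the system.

Coefficient matrix A = [[-7, -1], [4, -3]].
Characteristic polynomial det(A - λI) = λ^2 + 10λ + 25 = 0.
Single eigenvalue λ = -5 with algebraic multiplicity 2.
Eigenvector v = (1,-2); generalized eigenvector w with (A-λI)w=v is (-2,3).
General solution: e^(-5t)[K_1·v + K_2·(t·v + w)].

p(t) = K_1e^(-5t) + K_2te^(-5t) - 2K_2e^(-5t), q(t) = -2K_1e^(-5t) - 2K_2te^(-5t) + 3K_2e^(-5t)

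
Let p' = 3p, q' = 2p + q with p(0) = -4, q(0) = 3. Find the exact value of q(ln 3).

-87

A = [[3,0],[2,1]]; eigenvalues λ = 1, 3.
Eigenvectors: (0,1) for λ=1, (-1,-1) for λ=3.
From the initial condition, c_1 = 7, c_2 = 4.
q(ln 3) = (7)(3^1)(1) + (4)(3^3)(-1) = -87.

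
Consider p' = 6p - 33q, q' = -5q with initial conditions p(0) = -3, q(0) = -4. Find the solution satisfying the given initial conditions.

Coefficient matrix A = [[6, -33], [0, -5]].
Characteristic polynomial det(A - λI) = λ^2 - λ - 30 = 0.
Eigenvalues λ = -5, 6.
For λ=-5: (A-λI) row 1 is [11, -33], so an eigenvector is (-3, -1).
For λ=6: (A-λI) row 1 is [0, -33], so an eigenvector is (-1, 0).
General solution: C_1e^(-5t)(-3,-1) + C_2e^(6t)(-1,0).
Applying p(0)=-3, q(0)=-4 gives C_1=4, C_2=-9.

p(t) = 9e^(6t) - 12e^(-5t), q(t) = -4e^(-5t)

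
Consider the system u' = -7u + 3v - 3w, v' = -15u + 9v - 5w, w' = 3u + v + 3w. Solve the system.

Coefficient matrix A = [[-7, 3, -3], [-15, 9, -5], [3, 1, 3]].
det(A - λI) = 0 gives eigenvalues λ = 4, -1, 2.
For λ=4: eigenvector (0,1,1).
For λ=-1: eigenvector (1,1,-1).
For λ=2: eigenvector (-1,0,3).
General solution: c_1e^(4t)(0,1,1) + c_2e^(-t)(1,1,-1) + c_3e^(2t)(-1,0,3).

u(t) = c_2e^(-t) - c_3e^(2t), v(t) = c_1e^(4t) + c_2e^(-t), w(t) = c_1e^(4t) - c_2e^(-t) + 3c_3e^(2t)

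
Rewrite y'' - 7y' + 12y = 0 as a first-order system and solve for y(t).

Let x_1 = y, x_2 = y'. Then x_1' = x_2 and x_2' = -12x_1 + 7x_2.
A = [[0,1],[-12,7]]; det(A-λI) = λ^2 - 7λ + 12.
Eigenvalues λ = 3, 4 with eigenvectors (1,3), (1,4).

y(t) = c_1e^(3t) + c_2e^(4t)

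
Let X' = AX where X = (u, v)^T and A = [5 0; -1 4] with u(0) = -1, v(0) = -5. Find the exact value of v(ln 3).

-243

A = [[5,0],[-1,4]]; eigenvalues λ = 4, 5.
Eigenvectors: (0,1) for λ=4, (-1,1) for λ=5.
From the initial condition, c_1 = -6, c_2 = 1.
v(ln 3) = (-6)(3^4)(1) + (1)(3^5)(1) = -243.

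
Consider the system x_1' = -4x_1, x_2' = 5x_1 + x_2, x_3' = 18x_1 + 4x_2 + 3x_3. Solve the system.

x_1(t) = c_1e^(-4t), x_2(t) = -c_1e^(-4t) + c_2e^(t), x_3(t) = -2c_1e^(-4t) - 2c_2e^(t) + c_3e^(3t)

Coefficient matrix A = [[-4, 0, 0], [5, 1, 0], [18, 4, 3]].
det(A - λI) = 0 gives eigenvalues λ = -4, 1, 3.
For λ=-4: eigenvector (1,-1,-2).
For λ=1: eigenvector (0,1,-2).
For λ=3: eigenvector (0,0,1).
General solution: c_1e^(-4t)(1,-1,-2) + c_2e^(t)(0,1,-2) + c_3e^(3t)(0,0,1).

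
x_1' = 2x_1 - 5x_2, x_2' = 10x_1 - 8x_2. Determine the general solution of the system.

x_1(t) = -K_1e^(-3t)sin(5t) + K_2e^(-3t)cos(5t), x_2(t) = -K_1e^(-3t)sin(5t) + K_1e^(-3t)cos(5t) + K_2e^(-3t)sin(5t) + K_2e^(-3t)cos(5t)

Coefficient matrix A = [[2, -5], [10, -8]].
Characteristic polynomial det(A - λI) = λ^2 + 6λ + 34 = 0.
Eigenvalues λ = -3 ± 5i (complex conjugate pair).
For λ=-3+5i: an eigenvector is (0,1) - i(-1,-1) = (0 + i, 1 + i).
A real fundamental pair from Re and Im of e^((-3+5i)t)v: X_1 = e^(-3t)(cos(5t)·(0,1) + sin(5t)·(-1,-1)), X_2 = e^(-3t)(sin(5t)·(0,1) - cos(5t)·(-1,-1)).
General solution: K_1X_1 + K_2X_2.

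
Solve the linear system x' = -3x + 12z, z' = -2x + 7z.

Coefficient matrix A = [[-3, 12], [-2, 7]].
Characteristic polynomial det(A - λI) = λ^2 - 4λ + 3 = 0.
Eigenvalues λ = 3, 1.
For λ=3: (A-λI) row 1 is [-6, 12], so an eigenvector is (-2, -1).
For λ=1: (A-λI) row 1 is [-4, 12], so an eigenvector is (-3, -1).
General solution: C_1e^(3t)(-2,-1) + C_2e^(t)(-3,-1).

x(t) = -2C_1e^(3t) - 3C_2e^(t), z(t) = -C_1e^(3t) - C_2e^(t)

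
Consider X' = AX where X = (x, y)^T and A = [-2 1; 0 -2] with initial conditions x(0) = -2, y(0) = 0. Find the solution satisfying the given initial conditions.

x(t) = -2e^(-2t), y(t) = 0

Coefficient matrix A = [[-2, 1], [0, -2]].
Characteristic polynomial det(A - λI) = λ^2 + 4λ + 4 = 0.
Single eigenvalue λ = -2 with algebraic multiplicity 2.
Eigenvector v = (1,0); generalized eigenvector w with (A-λI)w=v is (-1,1).
General solution: e^(-2t)[c_1·v + c_2·(t·v + w)].
Applying x(0)=-2, y(0)=0 gives c_1=-2, c_2=0.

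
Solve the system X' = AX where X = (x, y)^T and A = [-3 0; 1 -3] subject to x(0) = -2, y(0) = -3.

Coefficient matrix A = [[-3, 0], [1, -3]].
Characteristic polynomial det(A - λI) = λ^2 + 6λ + 9 = 0.
Single eigenvalue λ = -3 with algebraic multiplicity 2.
Eigenvector v = (0,1); generalized eigenvector w with (A-λI)w=v is (1,2).
General solution: e^(-3t)[C_1·v + C_2·(t·v + w)].
Applying x(0)=-2, y(0)=-3 gives C_1=1, C_2=-2.

x(t) = -2e^(-3t), y(t) = -2te^(-3t) - 3e^(-3t)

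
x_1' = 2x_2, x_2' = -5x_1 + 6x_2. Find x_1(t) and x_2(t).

x_1(t) = -c_1e^(3t)sin(t) + c_1e^(3t)cos(t) + c_2e^(3t)sin(t) + c_2e^(3t)cos(t), x_2(t) = -2c_1e^(3t)sin(t) + c_1e^(3t)cos(t) + c_2e^(3t)sin(t) + 2c_2e^(3t)cos(t)

Coefficient matrix A = [[0, 2], [-5, 6]].
Characteristic polynomial det(A - λI) = λ^2 - 6λ + 10 = 0.
Eigenvalues λ = 3 ± i (complex conjugate pair).
For λ=3+i: an eigenvector is (1,1) - i(-1,-2) = (1 + i, 1 + 2i).
A real fundamental pair from Re and Im of e^((3+i)t)v: X_1 = e^(3t)(cos(t)·(1,1) + sin(t)·(-1,-2)), X_2 = e^(3t)(sin(t)·(1,1) - cos(t)·(-1,-2)).
General solution: c_1X_1 + c_2X_2.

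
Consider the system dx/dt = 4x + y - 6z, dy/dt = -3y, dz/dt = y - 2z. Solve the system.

Coefficient matrix A = [[4, 1, -6], [0, -3, 0], [0, 1, -2]].
det(A - λI) = 0 gives eigenvalues λ = 4, -3, -2.
For λ=4: eigenvector (1,0,0).
For λ=-3: eigenvector (-1,1,-1).
For λ=-2: eigenvector (1,0,1).
General solution: c_1e^(4t)(1,0,0) + c_2e^(-3t)(-1,1,-1) + c_3e^(-2t)(1,0,1).

x(t) = c_1e^(4t) - c_2e^(-3t) + c_3e^(-2t), y(t) = c_2e^(-3t), z(t) = -c_2e^(-3t) + c_3e^(-2t)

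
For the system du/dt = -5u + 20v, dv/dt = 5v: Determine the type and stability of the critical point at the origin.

A = [[-5,20],[0,5]]; det(A-λI) = λ^2 - 25.
λ = 5, -5: opposite signs.

saddle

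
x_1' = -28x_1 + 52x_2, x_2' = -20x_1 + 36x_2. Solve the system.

x_1(t) = -2c_1e^(4t)sin(4t) - 3c_1e^(4t)cos(4t) - 3c_2e^(4t)sin(4t) + 2c_2e^(4t)cos(4t), x_2(t) = -c_1e^(4t)sin(4t) - 2c_1e^(4t)cos(4t) - 2c_2e^(4t)sin(4t) + c_2e^(4t)cos(4t)

Coefficient matrix A = [[-28, 52], [-20, 36]].
Characteristic polynomial det(A - λI) = λ^2 - 8λ + 32 = 0.
Eigenvalues λ = 4 ± 4i (complex conjugate pair).
For λ=4+4i: an eigenvector is (-3,-2) - i(-2,-1) = (-3 + 2i, -2 + i).
A real fundamental pair from Re and Im of e^((4+4i)t)v: X_1 = e^(4t)(cos(4t)·(-3,-2) + sin(4t)·(-2,-1)), X_2 = e^(4t)(sin(4t)·(-3,-2) - cos(4t)·(-2,-1)).
General solution: c_1X_1 + c_2X_2.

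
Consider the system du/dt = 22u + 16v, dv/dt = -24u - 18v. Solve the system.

u(t) = -2K_1e^(-2t) - K_2e^(6t), v(t) = 3K_1e^(-2t) + K_2e^(6t)

Coefficient matrix A = [[22, 16], [-24, -18]].
Characteristic polynomial det(A - λI) = λ^2 - 4λ - 12 = 0.
Eigenvalues λ = -2, 6.
For λ=-2: (A-λI) row 1 is [24, 16], so an eigenvector is (-2, 3).
For λ=6: (A-λI) row 1 is [16, 16], so an eigenvector is (-1, 1).
General solution: K_1e^(-2t)(-2,3) + K_2e^(6t)(-1,1).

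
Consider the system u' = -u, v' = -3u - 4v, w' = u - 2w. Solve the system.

u(t) = -K_1e^(-t), v(t) = K_1e^(-t) + K_2e^(-4t), w(t) = -K_1e^(-t) + K_3e^(-2t)

Coefficient matrix A = [[-1, 0, 0], [-3, -4, 0], [1, 0, -2]].
det(A - λI) = 0 gives eigenvalues λ = -1, -4, -2.
For λ=-1: eigenvector (-1,1,-1).
For λ=-4: eigenvector (0,1,0).
For λ=-2: eigenvector (0,0,1).
General solution: K_1e^(-t)(-1,1,-1) + K_2e^(-4t)(0,1,0) + K_3e^(-2t)(0,0,1).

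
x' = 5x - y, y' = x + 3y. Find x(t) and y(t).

x(t) = -K_1e^(4t) - K_2te^(4t) - 2K_2e^(4t), y(t) = -K_1e^(4t) - K_2te^(4t) - K_2e^(4t)

Coefficient matrix A = [[5, -1], [1, 3]].
Characteristic polynomial det(A - λI) = λ^2 - 8λ + 16 = 0.
Single eigenvalue λ = 4 with algebraic multiplicity 2.
Eigenvector v = (-1,-1); generalized eigenvector w with (A-λI)w=v is (-2,-1).
General solution: e^(4t)[K_1·v + K_2·(t·v + w)].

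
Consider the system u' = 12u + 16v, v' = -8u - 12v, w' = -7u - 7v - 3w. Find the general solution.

u(t) = K_1e^(-4t) + 2K_2e^(4t), v(t) = -K_1e^(-4t) - K_2e^(4t), w(t) = -K_2e^(4t) + K_3e^(-3t)

Coefficient matrix A = [[12, 16, 0], [-8, -12, 0], [-7, -7, -3]].
det(A - λI) = 0 gives eigenvalues λ = -4, 4, -3.
For λ=-4: eigenvector (1,-1,0).
For λ=4: eigenvector (2,-1,-1).
For λ=-3: eigenvector (0,0,1).
General solution: K_1e^(-4t)(1,-1,0) + K_2e^(4t)(2,-1,-1) + K_3e^(-3t)(0,0,1).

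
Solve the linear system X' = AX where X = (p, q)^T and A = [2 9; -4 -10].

p(t) = -3c_1e^(-4t) - 3c_2te^(-4t) - 2c_2e^(-4t), q(t) = 2c_1e^(-4t) + 2c_2te^(-4t) + c_2e^(-4t)

Coefficient matrix A = [[2, 9], [-4, -10]].
Characteristic polynomial det(A - λI) = λ^2 + 8λ + 16 = 0.
Single eigenvalue λ = -4 with algebraic multiplicity 2.
Eigenvector v = (-3,2); generalized eigenvector w with (A-λI)w=v is (-2,1).
General solution: e^(-4t)[c_1·v + c_2·(t·v + w)].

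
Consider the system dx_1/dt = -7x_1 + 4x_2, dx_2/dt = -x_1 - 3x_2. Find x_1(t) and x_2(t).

Coefficient matrix A = [[-7, 4], [-1, -3]].
Characteristic polynomial det(A - λI) = λ^2 + 10λ + 25 = 0.
Single eigenvalue λ = -5 with algebraic multiplicity 2.
Eigenvector v = (2,1); generalized eigenvector w with (A-λI)w=v is (1,1).
General solution: e^(-5t)[K_1·v + K_2·(t·v + w)].

x_1(t) = 2K_1e^(-5t) + 2K_2te^(-5t) + K_2e^(-5t), x_2(t) = K_1e^(-5t) + K_2te^(-5t) + K_2e^(-5t)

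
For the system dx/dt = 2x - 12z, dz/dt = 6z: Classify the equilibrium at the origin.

unstable node

A = [[2,-12],[0,6]]; det(A-λI) = λ^2 - 8λ + 12.
λ = 6, 2: both positive.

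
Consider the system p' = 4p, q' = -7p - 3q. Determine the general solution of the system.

p(t) = C_1e^(4t), q(t) = -C_1e^(4t) - C_2e^(-3t)

Coefficient matrix A = [[4, 0], [-7, -3]].
Characteristic polynomial det(A - λI) = λ^2 - λ - 12 = 0.
Eigenvalues λ = 4, -3.
For λ=4: (A-λI) row 2 is [-7, -7], so an eigenvector is (1, -1).
For λ=-3: (A-λI) row 1 is [7, 0], so an eigenvector is (0, -1).
General solution: C_1e^(4t)(1,-1) + C_2e^(-3t)(0,-1).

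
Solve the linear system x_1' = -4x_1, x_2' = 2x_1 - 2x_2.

Coefficient matrix A = [[-4, 0], [2, -2]].
Characteristic polynomial det(A - λI) = λ^2 + 6λ + 8 = 0.
Eigenvalues λ = -4, -2.
For λ=-4: (A-λI) row 2 is [2, 2], so an eigenvector is (1, -1).
For λ=-2: (A-λI) row 1 is [-2, 0], so an eigenvector is (0, 1).
General solution: K_1e^(-4t)(1,-1) + K_2e^(-2t)(0,1).

x_1(t) = K_1e^(-4t), x_2(t) = -K_1e^(-4t) + K_2e^(-2t)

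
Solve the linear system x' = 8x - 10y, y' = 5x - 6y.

Coefficient matrix A = [[8, -10], [5, -6]].
Characteristic polynomial det(A - λI) = λ^2 - 2λ + 2 = 0.
Eigenvalues λ = 1 ± i (complex conjugate pair).
For λ=1+i: an eigenvector is (1,1) - i(-3,-2) = (1 + 3i, 1 + 2i).
A real fundamental pair from Re and Im of e^((1+i)t)v: X_1 = e^(t)(cos(t)·(1,1) + sin(t)·(-3,-2)), X_2 = e^(t)(sin(t)·(1,1) - cos(t)·(-3,-2)).
General solution: c_1X_1 + c_2X_2.

x(t) = -3c_1e^(t)sin(t) + c_1e^(t)cos(t) + c_2e^(t)sin(t) + 3c_2e^(t)cos(t), y(t) = -2c_1e^(t)sin(t) + c_1e^(t)cos(t) + c_2e^(t)sin(t) + 2c_2e^(t)cos(t)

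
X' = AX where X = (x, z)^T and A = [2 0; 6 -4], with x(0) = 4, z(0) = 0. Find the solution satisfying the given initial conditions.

x(t) = 4e^(2t), z(t) = 4e^(2t) - 4e^(-4t)

Coefficient matrix A = [[2, 0], [6, -4]].
Characteristic polynomial det(A - λI) = λ^2 + 2λ - 8 = 0.
Eigenvalues λ = -4, 2.
For λ=-4: (A-λI) row 1 is [6, 0], so an eigenvector is (0, 1).
For λ=2: (A-λI) row 2 is [6, -6], so an eigenvector is (-1, -1).
General solution: c_1e^(-4t)(0,1) + c_2e^(2t)(-1,-1).
Applying x(0)=4, z(0)=0 gives c_1=-4, c_2=-4.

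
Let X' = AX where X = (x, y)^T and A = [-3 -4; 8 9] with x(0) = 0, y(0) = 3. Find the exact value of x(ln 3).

A = [[-3,-4],[8,9]]; eigenvalues λ = 5, 1.
Eigenvectors: (-1,2) for λ=5, (1,-1) for λ=1.
From the initial condition, c_1 = 3, c_2 = 3.
x(ln 3) = (3)(3^5)(-1) + (3)(3^1)(1) = -720.

-720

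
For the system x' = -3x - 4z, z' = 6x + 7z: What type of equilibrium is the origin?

A = [[-3,-4],[6,7]]; det(A-λI) = λ^2 - 4λ + 3.
λ = 3, 1: both positive.

unstable node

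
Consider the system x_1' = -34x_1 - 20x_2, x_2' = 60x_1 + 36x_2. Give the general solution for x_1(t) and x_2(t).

x_1(t) = -c_1e^(6t) - 2c_2e^(-4t), x_2(t) = 2c_1e^(6t) + 3c_2e^(-4t)

Coefficient matrix A = [[-34, -20], [60, 36]].
Characteristic polynomial det(A - λI) = λ^2 - 2λ - 24 = 0.
Eigenvalues λ = 6, -4.
For λ=6: (A-λI) row 1 is [-40, -20], so an eigenvector is (-1, 2).
For λ=-4: (A-λI) row 1 is [-30, -20], so an eigenvector is (-2, 3).
General solution: c_1e^(6t)(-1,2) + c_2e^(-4t)(-2,3).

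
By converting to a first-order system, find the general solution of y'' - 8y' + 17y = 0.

y(t) = c_1e^(4t)cos(t) + c_2e^(4t)sin(t)

Let x_1 = y, x_2 = y'. Then x_1' = x_2 and x_2' = -17x_1 + 8x_2.
A = [[0,1],[-17,8]]; det(A-λI) = λ^2 - 8λ + 17.
Eigenvalues λ = 4 ± i.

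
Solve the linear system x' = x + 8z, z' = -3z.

x(t) = K_1e^(t) - 2K_2e^(-3t), z(t) = K_2e^(-3t)

Coefficient matrix A = [[1, 8], [0, -3]].
Characteristic polynomial det(A - λI) = λ^2 + 2λ - 3 = 0.
Eigenvalues λ = 1, -3.
For λ=1: (A-λI) row 1 is [0, 8], so an eigenvector is (1, 0).
For λ=-3: (A-λI) row 1 is [4, 8], so an eigenvector is (-2, 1).
General solution: K_1e^(t)(1,0) + K_2e^(-3t)(-2,1).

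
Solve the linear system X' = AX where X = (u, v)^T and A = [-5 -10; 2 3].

Coefficient matrix A = [[-5, -10], [2, 3]].
Characteristic polynomial det(A - λI) = λ^2 + 2λ + 5 = 0.
Eigenvalues λ = -1 ± 2i (complex conjugate pair).
For λ=-1+2i: an eigenvector is (2,-1) - i(1,0) = (2 - i, -1).
A real fundamental pair from Re and Im of e^((-1+2i)t)v: X_1 = e^(-t)(cos(2t)·(2,-1) + sin(2t)·(1,0)), X_2 = e^(-t)(sin(2t)·(2,-1) - cos(2t)·(1,0)).
General solution: c_1X_1 + c_2X_2.

u(t) = c_1e^(-t)sin(2t) + 2c_1e^(-t)cos(2t) + 2c_2e^(-t)sin(2t) - c_2e^(-t)cos(2t), v(t) = -c_1e^(-t)cos(2t) - c_2e^(-t)sin(2t)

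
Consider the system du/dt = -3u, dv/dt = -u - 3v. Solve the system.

u(t) = C_2e^(-3t), v(t) = -C_1e^(-3t) - C_2te^(-3t) - 3C_2e^(-3t)

Coefficient matrix A = [[-3, 0], [-1, -3]].
Characteristic polynomial det(A - λI) = λ^2 + 6λ + 9 = 0.
Single eigenvalue λ = -3 with algebraic multiplicity 2.
Eigenvector v = (0,-1); generalized eigenvector w with (A-λI)w=v is (1,-3).
General solution: e^(-3t)[C_1·v + C_2·(t·v + w)].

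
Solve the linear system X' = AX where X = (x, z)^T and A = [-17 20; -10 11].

Coefficient matrix A = [[-17, 20], [-10, 11]].
Characteristic polynomial det(A - λI) = λ^2 + 6λ + 13 = 0.
Eigenvalues λ = -3 ± 2i (complex conjugate pair).
For λ=-3+2i: an eigenvector is (1,1) - i(3,2) = (1 - 3i, 1 - 2i).
A real fundamental pair from Re and Im of e^((-3+2i)t)v: X_1 = e^(-3t)(cos(2t)·(1,1) + sin(2t)·(3,2)), X_2 = e^(-3t)(sin(2t)·(1,1) - cos(2t)·(3,2)).
General solution: C_1X_1 + C_2X_2.

x(t) = 3C_1e^(-3t)sin(2t) + C_1e^(-3t)cos(2t) + C_2e^(-3t)sin(2t) - 3C_2e^(-3t)cos(2t), z(t) = 2C_1e^(-3t)sin(2t) + C_1e^(-3t)cos(2t) + C_2e^(-3t)sin(2t) - 2C_2e^(-3t)cos(2t)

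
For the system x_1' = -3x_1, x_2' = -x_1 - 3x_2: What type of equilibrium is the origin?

A = [[-3,0],[-1,-3]]; det(A-λI) = λ^2 + 6λ + 9.
repeated λ = -3 with a single eigenvector.

stable improper node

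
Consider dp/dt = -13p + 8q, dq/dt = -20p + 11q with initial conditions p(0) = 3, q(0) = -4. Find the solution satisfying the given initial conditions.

p(t) = -17e^(-t)sin(4t) + 3e^(-t)cos(4t), q(t) = -27e^(-t)sin(4t) - 4e^(-t)cos(4t)

Coefficient matrix A = [[-13, 8], [-20, 11]].
Characteristic polynomial det(A - λI) = λ^2 + 2λ + 17 = 0.
Eigenvalues λ = -1 ± 4i (complex conjugate pair).
For λ=-1+4i: an eigenvector is (1,1) - i(-1,-2) = (1 + i, 1 + 2i).
A real fundamental pair from Re and Im of e^((-1+4i)t)v: X_1 = e^(-t)(cos(4t)·(1,1) + sin(4t)·(-1,-2)), X_2 = e^(-t)(sin(4t)·(1,1) - cos(4t)·(-1,-2)).
General solution: c_1X_1 + c_2X_2.
Applying p(0)=3, q(0)=-4 gives c_1=10, c_2=-7.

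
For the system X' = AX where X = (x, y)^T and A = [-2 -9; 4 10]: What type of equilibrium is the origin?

A = [[-2,-9],[4,10]]; det(A-λI) = λ^2 - 8λ + 16.
repeated λ = 4 with a single eigenvector.

unstable improper node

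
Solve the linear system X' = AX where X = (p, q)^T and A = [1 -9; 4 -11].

Coefficient matrix A = [[1, -9], [4, -11]].
Characteristic polynomial det(A - λI) = λ^2 + 10λ + 25 = 0.
Single eigenvalue λ = -5 with algebraic multiplicity 2.
Eigenvector v = (3,2); generalized eigenvector w with (A-λI)w=v is (2,1).
General solution: e^(-5t)[K_1·v + K_2·(t·v + w)].

p(t) = 3K_1e^(-5t) + 3K_2te^(-5t) + 2K_2e^(-5t), q(t) = 2K_1e^(-5t) + 2K_2te^(-5t) + K_2e^(-5t)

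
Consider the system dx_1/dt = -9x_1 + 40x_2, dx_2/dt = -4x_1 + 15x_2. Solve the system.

Coefficient matrix A = [[-9, 40], [-4, 15]].
Characteristic polynomial det(A - λI) = λ^2 - 6λ + 25 = 0.
Eigenvalues λ = 3 ± 4i (complex conjugate pair).
For λ=3+4i: an eigenvector is (-1,0) - i(3,1) = (-1 - 3i, 0 - i).
A real fundamental pair from Re and Im of e^((3+4i)t)v: X_1 = e^(3t)(cos(4t)·(-1,0) + sin(4t)·(3,1)), X_2 = e^(3t)(sin(4t)·(-1,0) - cos(4t)·(3,1)).
General solution: C_1X_1 + C_2X_2.

x_1(t) = 3C_1e^(3t)sin(4t) - C_1e^(3t)cos(4t) - C_2e^(3t)sin(4t) - 3C_2e^(3t)cos(4t), x_2(t) = C_1e^(3t)sin(4t) - C_2e^(3t)cos(4t)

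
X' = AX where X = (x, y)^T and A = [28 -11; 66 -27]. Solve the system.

Coefficient matrix A = [[28, -11], [66, -27]].
Characteristic polynomial det(A - λI) = λ^2 - λ - 30 = 0.
Eigenvalues λ = -5, 6.
For λ=-5: (A-λI) row 1 is [33, -11], so an eigenvector is (1, 3).
For λ=6: (A-λI) row 1 is [22, -11], so an eigenvector is (1, 2).
General solution: c_1e^(-5t)(1,3) + c_2e^(6t)(1,2).

x(t) = c_1e^(-5t) + c_2e^(6t), y(t) = 3c_1e^(-5t) + 2c_2e^(6t)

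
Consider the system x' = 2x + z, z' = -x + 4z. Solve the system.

Coefficient matrix A = [[2, 1], [-1, 4]].
Characteristic polynomial det(A - λI) = λ^2 - 6λ + 9 = 0.
Single eigenvalue λ = 3 with algebraic multiplicity 2.
Eigenvector v = (-1,-1); generalized eigenvector w with (A-λI)w=v is (1,0).
General solution: e^(3t)[c_1·v + c_2·(t·v + w)].

x(t) = -c_1e^(3t) - c_2te^(3t) + c_2e^(3t), z(t) = -c_1e^(3t) - c_2te^(3t)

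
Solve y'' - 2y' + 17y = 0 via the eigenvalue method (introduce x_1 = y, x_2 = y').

y(t) = c_1e^(t)cos(4t) + c_2e^(t)sin(4t)

Let x_1 = y, x_2 = y'. Then x_1' = x_2 and x_2' = -17x_1 + 2x_2.
A = [[0,1],[-17,2]]; det(A-λI) = λ^2 - 2λ + 17.
Eigenvalues λ = 1 ± 4i.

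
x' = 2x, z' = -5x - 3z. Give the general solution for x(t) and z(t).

x(t) = -K_2e^(2t), z(t) = K_1e^(-3t) + K_2e^(2t)

Coefficient matrix A = [[2, 0], [-5, -3]].
Characteristic polynomial det(A - λI) = λ^2 + λ - 6 = 0.
Eigenvalues λ = -3, 2.
For λ=-3: (A-λI) row 1 is [5, 0], so an eigenvector is (0, 1).
For λ=2: (A-λI) row 2 is [-5, -5], so an eigenvector is (-1, 1).
General solution: K_1e^(-3t)(0,1) + K_2e^(2t)(-1,1).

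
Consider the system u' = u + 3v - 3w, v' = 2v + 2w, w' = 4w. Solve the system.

Coefficient matrix A = [[1, 3, -3], [0, 2, 2], [0, 0, 4]].
det(A - λI) = 0 gives eigenvalues λ = 1, 4, 2.
For λ=1: eigenvector (1,0,0).
For λ=4: eigenvector (0,1,1).
For λ=2: eigenvector (3,1,0).
General solution: C_1e^(t)(1,0,0) + C_2e^(4t)(0,1,1) + C_3e^(2t)(3,1,0).

u(t) = C_1e^(t) + 3C_3e^(2t), v(t) = C_2e^(4t) + C_3e^(2t), w(t) = C_2e^(4t)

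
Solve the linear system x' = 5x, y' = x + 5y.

Coefficient matrix A = [[5, 0], [1, 5]].
Characteristic polynomial det(A - λI) = λ^2 - 10λ + 25 = 0.
Single eigenvalue λ = 5 with algebraic multiplicity 2.
Eigenvector v = (0,-1); generalized eigenvector w with (A-λI)w=v is (-1,1).
General solution: e^(5t)[C_1·v + C_2·(t·v + w)].

x(t) = -C_2e^(5t), y(t) = -C_1e^(5t) - C_2te^(5t) + C_2e^(5t)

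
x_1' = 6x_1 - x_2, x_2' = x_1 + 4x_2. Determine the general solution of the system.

x_1(t) = K_1e^(5t) + K_2te^(5t), x_2(t) = K_1e^(5t) + K_2te^(5t) - K_2e^(5t)

Coefficient matrix A = [[6, -1], [1, 4]].
Characteristic polynomial det(A - λI) = λ^2 - 10λ + 25 = 0.
Single eigenvalue λ = 5 with algebraic multiplicity 2.
Eigenvector v = (1,1); generalized eigenvector w with (A-λI)w=v is (0,-1).
General solution: e^(5t)[K_1·v + K_2·(t·v + w)].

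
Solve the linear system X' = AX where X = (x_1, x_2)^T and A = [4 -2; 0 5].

x_1(t) = -c_1e^(4t) + 2c_2e^(5t), x_2(t) = -c_2e^(5t)

Coefficient matrix A = [[4, -2], [0, 5]].
Characteristic polynomial det(A - λI) = λ^2 - 9λ + 20 = 0.
Eigenvalues λ = 4, 5.
For λ=4: (A-λI) row 1 is [0, -2], so an eigenvector is (-1, 0).
For λ=5: (A-λI) row 1 is [-1, -2], so an eigenvector is (2, -1).
General solution: c_1e^(4t)(-1,0) + c_2e^(5t)(2,-1).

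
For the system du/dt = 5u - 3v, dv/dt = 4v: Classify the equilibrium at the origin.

A = [[5,-3],[0,4]]; det(A-λI) = λ^2 - 9λ + 20.
λ = 5, 4: both positive.

unstable node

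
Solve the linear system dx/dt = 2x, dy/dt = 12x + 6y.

Coefficient matrix A = [[2, 0], [12, 6]].
Characteristic polynomial det(A - λI) = λ^2 - 8λ + 12 = 0.
Eigenvalues λ = 6, 2.
For λ=6: (A-λI) row 1 is [-4, 0], so an eigenvector is (0, -1).
For λ=2: (A-λI) row 2 is [12, 4], so an eigenvector is (-1, 3).
General solution: c_1e^(6t)(0,-1) + c_2e^(2t)(-1,3).

x(t) = -c_2e^(2t), y(t) = -c_1e^(6t) + 3c_2e^(2t)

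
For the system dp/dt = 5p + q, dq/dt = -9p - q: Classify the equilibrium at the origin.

unstable improper node

A = [[5,1],[-9,-1]]; det(A-λI) = λ^2 - 4λ + 4.
repeated λ = 2 with a single eigenvector.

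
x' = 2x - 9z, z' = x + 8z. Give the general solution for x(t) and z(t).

x(t) = -3C_1e^(5t) - 3C_2te^(5t) + C_2e^(5t), z(t) = C_1e^(5t) + C_2te^(5t)

Coefficient matrix A = [[2, -9], [1, 8]].
Characteristic polynomial det(A - λI) = λ^2 - 10λ + 25 = 0.
Single eigenvalue λ = 5 with algebraic multiplicity 2.
Eigenvector v = (-3,1); generalized eigenvector w with (A-λI)w=v is (1,0).
General solution: e^(5t)[C_1·v + C_2·(t·v + w)].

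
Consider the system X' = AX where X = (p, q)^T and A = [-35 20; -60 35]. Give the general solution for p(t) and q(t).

Coefficient matrix A = [[-35, 20], [-60, 35]].
Characteristic polynomial det(A - λI) = λ^2 - 25 = 0.
Eigenvalues λ = -5, 5.
For λ=-5: (A-λI) row 1 is [-30, 20], so an eigenvector is (-2, -3).
For λ=5: (A-λI) row 1 is [-40, 20], so an eigenvector is (1, 2).
General solution: c_1e^(-5t)(-2,-3) + c_2e^(5t)(1,2).

p(t) = -2c_1e^(-5t) + c_2e^(5t), q(t) = -3c_1e^(-5t) + 2c_2e^(5t)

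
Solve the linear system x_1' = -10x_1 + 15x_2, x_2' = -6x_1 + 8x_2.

x_1(t) = -2c_1e^(-t)sin(3t) - c_1e^(-t)cos(3t) - c_2e^(-t)sin(3t) + 2c_2e^(-t)cos(3t), x_2(t) = -c_1e^(-t)sin(3t) - c_1e^(-t)cos(3t) - c_2e^(-t)sin(3t) + c_2e^(-t)cos(3t)

Coefficient matrix A = [[-10, 15], [-6, 8]].
Characteristic polynomial det(A - λI) = λ^2 + 2λ + 10 = 0.
Eigenvalues λ = -1 ± 3i (complex conjugate pair).
For λ=-1+3i: an eigenvector is (-1,-1) - i(-2,-1) = (-1 + 2i, -1 + i).
A real fundamental pair from Re and Im of e^((-1+3i)t)v: X_1 = e^(-t)(cos(3t)·(-1,-1) + sin(3t)·(-2,-1)), X_2 = e^(-t)(sin(3t)·(-1,-1) - cos(3t)·(-2,-1)).
General solution: c_1X_1 + c_2X_2.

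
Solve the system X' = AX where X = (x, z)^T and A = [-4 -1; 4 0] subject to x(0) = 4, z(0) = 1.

x(t) = -9te^(-2t) + 4e^(-2t), z(t) = 18te^(-2t) + e^(-2t)

Coefficient matrix A = [[-4, -1], [4, 0]].
Characteristic polynomial det(A - λI) = λ^2 + 4λ + 4 = 0.
Single eigenvalue λ = -2 with algebraic multiplicity 2.
Eigenvector v = (-1,2); generalized eigenvector w with (A-λI)w=v is (-1,3).
General solution: e^(-2t)[c_1·v + c_2·(t·v + w)].
Applying x(0)=4, z(0)=1 gives c_1=-13, c_2=9.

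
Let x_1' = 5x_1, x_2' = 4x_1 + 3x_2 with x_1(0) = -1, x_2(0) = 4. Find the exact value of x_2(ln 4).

-1664

A = [[5,0],[4,3]]; eigenvalues λ = 5, 3.
Eigenvectors: (-1,-2) for λ=5, (0,-1) for λ=3.
From the initial condition, c_1 = 1, c_2 = -6.
x_2(ln 4) = (1)(4^5)(-2) + (-6)(4^3)(-1) = -1664.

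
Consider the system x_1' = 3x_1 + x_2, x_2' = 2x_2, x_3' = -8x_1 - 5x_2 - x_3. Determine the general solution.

Coefficient matrix A = [[3, 1, 0], [0, 2, 0], [-8, -5, -1]].
det(A - λI) = 0 gives eigenvalues λ = 2, 3, -1.
For λ=2: eigenvector (-1,1,1).
For λ=3: eigenvector (1,0,-2).
For λ=-1: eigenvector (0,0,1).
General solution: C_1e^(2t)(-1,1,1) + C_2e^(3t)(1,0,-2) + C_3e^(-t)(0,0,1).

x_1(t) = -C_1e^(2t) + C_2e^(3t), x_2(t) = C_1e^(2t), x_3(t) = C_1e^(2t) - 2C_2e^(3t) + C_3e^(-t)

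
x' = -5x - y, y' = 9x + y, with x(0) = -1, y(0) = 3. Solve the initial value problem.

x(t) = -e^(-2t), y(t) = 3e^(-2t)

Coefficient matrix A = [[-5, -1], [9, 1]].
Characteristic polynomial det(A - λI) = λ^2 + 4λ + 4 = 0.
Single eigenvalue λ = -2 with algebraic multiplicity 2.
Eigenvector v = (-1,3); generalized eigenvector w with (A-λI)w=v is (1,-2).
General solution: e^(-2t)[K_1·v + K_2·(t·v + w)].
Applying x(0)=-1, y(0)=3 gives K_1=1, K_2=0.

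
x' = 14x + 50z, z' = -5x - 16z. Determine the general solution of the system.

Coefficient matrix A = [[14, 50], [-5, -16]].
Characteristic polynomial det(A - λI) = λ^2 + 2λ + 26 = 0.
Eigenvalues λ = -1 ± 5i (complex conjugate pair).
For λ=-1+5i: an eigenvector is (-1,0) - i(-3,1) = (-1 + 3i, 0 - i).
A real fundamental pair from Re and Im of e^((-1+5i)t)v: X_1 = e^(-t)(cos(5t)·(-1,0) + sin(5t)·(-3,1)), X_2 = e^(-t)(sin(5t)·(-1,0) - cos(5t)·(-3,1)).
General solution: C_1X_1 + C_2X_2.

x(t) = -3C_1e^(-t)sin(5t) - C_1e^(-t)cos(5t) - C_2e^(-t)sin(5t) + 3C_2e^(-t)cos(5t), z(t) = C_1e^(-t)sin(5t) - C_2e^(-t)cos(5t)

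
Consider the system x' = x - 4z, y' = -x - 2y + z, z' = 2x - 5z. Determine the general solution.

x(t) = -2c_1e^(-t) + c_3e^(-3t), y(t) = c_1e^(-t) + c_2e^(-2t), z(t) = -c_1e^(-t) + c_3e^(-3t)

Coefficient matrix A = [[1, 0, -4], [-1, -2, 1], [2, 0, -5]].
det(A - λI) = 0 gives eigenvalues λ = -1, -2, -3.
For λ=-1: eigenvector (-2,1,-1).
For λ=-2: eigenvector (0,1,0).
For λ=-3: eigenvector (1,0,1).
General solution: c_1e^(-t)(-2,1,-1) + c_2e^(-2t)(0,1,0) + c_3e^(-3t)(1,0,1).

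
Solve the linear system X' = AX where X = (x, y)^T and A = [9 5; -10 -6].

x(t) = c_1e^(-t) + c_2e^(4t), y(t) = -2c_1e^(-t) - c_2e^(4t)

Coefficient matrix A = [[9, 5], [-10, -6]].
Characteristic polynomial det(A - λI) = λ^2 - 3λ - 4 = 0.
Eigenvalues λ = -1, 4.
For λ=-1: (A-λI) row 1 is [10, 5], so an eigenvector is (1, -2).
For λ=4: (A-λI) row 1 is [5, 5], so an eigenvector is (1, -1).
General solution: c_1e^(-t)(1,-2) + c_2e^(4t)(1,-1).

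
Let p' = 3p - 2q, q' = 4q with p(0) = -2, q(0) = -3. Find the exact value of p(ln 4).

A = [[3,-2],[0,4]]; eigenvalues λ = 3, 4.
Eigenvectors: (1,0) for λ=3, (2,-1) for λ=4.
From the initial condition, c_1 = -8, c_2 = 3.
p(ln 4) = (-8)(4^3)(1) + (3)(4^4)(2) = 1024.

1024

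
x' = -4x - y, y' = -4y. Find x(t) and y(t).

x(t) = K_1e^(-4t) + K_2te^(-4t) - K_2e^(-4t), y(t) = -K_2e^(-4t)

Coefficient matrix A = [[-4, -1], [0, -4]].
Characteristic polynomial det(A - λI) = λ^2 + 8λ + 16 = 0.
Single eigenvalue λ = -4 with algebraic multiplicity 2.
Eigenvector v = (1,0); generalized eigenvector w with (A-λI)w=v is (-1,-1).
General solution: e^(-4t)[K_1·v + K_2·(t·v + w)].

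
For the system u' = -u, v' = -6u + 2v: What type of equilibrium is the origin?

saddle

A = [[-1,0],[-6,2]]; det(A-λI) = λ^2 - λ - 2.
λ = -1, 2: opposite signs.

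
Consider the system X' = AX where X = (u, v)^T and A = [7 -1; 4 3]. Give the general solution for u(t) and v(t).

Coefficient matrix A = [[7, -1], [4, 3]].
Characteristic polynomial det(A - λI) = λ^2 - 10λ + 25 = 0.
Single eigenvalue λ = 5 with algebraic multiplicity 2.
Eigenvector v = (1,2); generalized eigenvector w with (A-λI)w=v is (0,-1).
General solution: e^(5t)[C_1·v + C_2·(t·v + w)].

u(t) = C_1e^(5t) + C_2te^(5t), v(t) = 2C_1e^(5t) + 2C_2te^(5t) - C_2e^(5t)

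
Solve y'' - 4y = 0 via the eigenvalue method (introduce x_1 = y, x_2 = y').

y(t) = C_1e^(-2t) + C_2e^(2t)

Let x_1 = y, x_2 = y'. Then x_1' = x_2 and x_2' = 4x_1.
A = [[0,1],[4,0]]; det(A-λI) = λ^2 - 4.
Eigenvalues λ = -2, 2 with eigenvectors (1,-2), (1,2).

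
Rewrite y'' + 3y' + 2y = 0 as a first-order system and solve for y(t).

Let x_1 = y, x_2 = y'. Then x_1' = x_2 and x_2' = -2x_1 - 3x_2.
A = [[0,1],[-2,-3]]; det(A-λI) = λ^2 + 3λ + 2.
Eigenvalues λ = -1, -2 with eigenvectors (1,-1), (1,-2).

y(t) = K_1e^(-t) + K_2e^(-2t)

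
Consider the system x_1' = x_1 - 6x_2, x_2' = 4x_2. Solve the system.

Coefficient matrix A = [[1, -6], [0, 4]].
Characteristic polynomial det(A - λI) = λ^2 - 5λ + 4 = 0.
Eigenvalues λ = 4, 1.
For λ=4: (A-λI) row 1 is [-3, -6], so an eigenvector is (-2, 1).
For λ=1: (A-λI) row 1 is [0, -6], so an eigenvector is (1, 0).
General solution: K_1e^(4t)(-2,1) + K_2e^(t)(1,0).

x_1(t) = -2K_1e^(4t) + K_2e^(t), x_2(t) = K_1e^(4t)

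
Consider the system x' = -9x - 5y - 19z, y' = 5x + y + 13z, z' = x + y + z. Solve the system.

x(t) = K_1e^(-4t) - 3K_2e^(-t) + 2K_3e^(-2t), y(t) = -K_1e^(-4t) + K_2e^(-t) + K_3e^(-2t), z(t) = K_2e^(-t) - K_3e^(-2t)

Coefficient matrix A = [[-9, -5, -19], [5, 1, 13], [1, 1, 1]].
det(A - λI) = 0 gives eigenvalues λ = -4, -1, -2.
For λ=-4: eigenvector (1,-1,0).
For λ=-1: eigenvector (-3,1,1).
For λ=-2: eigenvector (2,1,-1).
General solution: K_1e^(-4t)(1,-1,0) + K_2e^(-t)(-3,1,1) + K_3e^(-2t)(2,1,-1).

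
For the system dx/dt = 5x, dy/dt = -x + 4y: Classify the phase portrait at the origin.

unstable node

A = [[5,0],[-1,4]]; det(A-λI) = λ^2 - 9λ + 20.
λ = 5, 4: both positive.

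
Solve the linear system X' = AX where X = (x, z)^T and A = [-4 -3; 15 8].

Coefficient matrix A = [[-4, -3], [15, 8]].
Characteristic polynomial det(A - λI) = λ^2 - 4λ + 13 = 0.
Eigenvalues λ = 2 ± 3i (complex conjugate pair).
For λ=2+3i: an eigenvector is (-1,2) - i(0,-1) = (-1, 2 + i).
A real fundamental pair from Re and Im of e^((2+3i)t)v: X_1 = e^(2t)(cos(3t)·(-1,2) + sin(3t)·(0,-1)), X_2 = e^(2t)(sin(3t)·(-1,2) - cos(3t)·(0,-1)).
General solution: K_1X_1 + K_2X_2.

x(t) = -K_1e^(2t)cos(3t) - K_2e^(2t)sin(3t), z(t) = -K_1e^(2t)sin(3t) + 2K_1e^(2t)cos(3t) + 2K_2e^(2t)sin(3t) + K_2e^(2t)cos(3t)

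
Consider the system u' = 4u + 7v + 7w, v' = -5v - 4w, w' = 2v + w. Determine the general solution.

u(t) = c_1e^(4t) - c_2e^(-3t), v(t) = 2c_2e^(-3t) - c_3e^(-t), w(t) = -c_2e^(-3t) + c_3e^(-t)

Coefficient matrix A = [[4, 7, 7], [0, -5, -4], [0, 2, 1]].
det(A - λI) = 0 gives eigenvalues λ = 4, -3, -1.
For λ=4: eigenvector (1,0,0).
For λ=-3: eigenvector (-1,2,-1).
For λ=-1: eigenvector (0,-1,1).
General solution: c_1e^(4t)(1,0,0) + c_2e^(-3t)(-1,2,-1) + c_3e^(-t)(0,-1,1).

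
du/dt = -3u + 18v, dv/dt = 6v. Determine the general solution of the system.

Coefficient matrix A = [[-3, 18], [0, 6]].
Characteristic polynomial det(A - λI) = λ^2 - 3λ - 18 = 0.
Eigenvalues λ = -3, 6.
For λ=-3: (A-λI) row 1 is [0, 18], so an eigenvector is (1, 0).
For λ=6: (A-λI) row 1 is [-9, 18], so an eigenvector is (-2, -1).
General solution: c_1e^(-3t)(1,0) + c_2e^(6t)(-2,-1).

u(t) = c_1e^(-3t) - 2c_2e^(6t), v(t) = -c_2e^(6t)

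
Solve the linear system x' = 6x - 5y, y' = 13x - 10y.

x(t) = -2C_1e^(-2t)sin(t) + C_1e^(-2t)cos(t) + C_2e^(-2t)sin(t) + 2C_2e^(-2t)cos(t), y(t) = -3C_1e^(-2t)sin(t) + 2C_1e^(-2t)cos(t) + 2C_2e^(-2t)sin(t) + 3C_2e^(-2t)cos(t)

Coefficient matrix A = [[6, -5], [13, -10]].
Characteristic polynomial det(A - λI) = λ^2 + 4λ + 5 = 0.
Eigenvalues λ = -2 ± i (complex conjugate pair).
For λ=-2+i: an eigenvector is (1,2) - i(-2,-3) = (1 + 2i, 2 + 3i).
A real fundamental pair from Re and Im of e^((-2+i)t)v: X_1 = e^(-2t)(cos(t)·(1,2) + sin(t)·(-2,-3)), X_2 = e^(-2t)(sin(t)·(1,2) - cos(t)·(-2,-3)).
General solution: C_1X_1 + C_2X_2.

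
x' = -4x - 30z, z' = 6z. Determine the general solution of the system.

Coefficient matrix A = [[-4, -30], [0, 6]].
Characteristic polynomial det(A - λI) = λ^2 - 2λ - 24 = 0.
Eigenvalues λ = 6, -4.
For λ=6: (A-λI) row 1 is [-10, -30], so an eigenvector is (3, -1).
For λ=-4: (A-λI) row 1 is [0, -30], so an eigenvector is (1, 0).
General solution: K_1e^(6t)(3,-1) + K_2e^(-4t)(1,0).

x(t) = 3K_1e^(6t) + K_2e^(-4t), z(t) = -K_1e^(6t)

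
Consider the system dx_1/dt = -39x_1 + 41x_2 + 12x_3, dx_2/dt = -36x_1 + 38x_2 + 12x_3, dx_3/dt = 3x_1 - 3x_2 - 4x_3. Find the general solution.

Coefficient matrix A = [[-39, 41, 12], [-36, 38, 12], [3, -3, -4]].
det(A - λI) = 0 gives eigenvalues λ = -3, 2, -4.
For λ=-3: eigenvector (-1,0,-3).
For λ=2: eigenvector (1,1,0).
For λ=-4: eigenvector (-2,-2,1).
General solution: C_1e^(-3t)(-1,0,-3) + C_2e^(2t)(1,1,0) + C_3e^(-4t)(-2,-2,1).

x_1(t) = -C_1e^(-3t) + C_2e^(2t) - 2C_3e^(-4t), x_2(t) = C_2e^(2t) - 2C_3e^(-4t), x_3(t) = -3C_1e^(-3t) + C_3e^(-4t)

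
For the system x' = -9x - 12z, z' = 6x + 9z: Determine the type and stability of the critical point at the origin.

saddle

A = [[-9,-12],[6,9]]; det(A-λI) = λ^2 - 9.
λ = -3, 3: opposite signs.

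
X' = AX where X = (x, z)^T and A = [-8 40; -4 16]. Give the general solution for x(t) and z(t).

x(t) = -3K_1e^(4t)sin(4t) + K_1e^(4t)cos(4t) + K_2e^(4t)sin(4t) + 3K_2e^(4t)cos(4t), z(t) = -K_1e^(4t)sin(4t) + K_2e^(4t)cos(4t)

Coefficient matrix A = [[-8, 40], [-4, 16]].
Characteristic polynomial det(A - λI) = λ^2 - 8λ + 32 = 0.
Eigenvalues λ = 4 ± 4i (complex conjugate pair).
For λ=4+4i: an eigenvector is (1,0) - i(-3,-1) = (1 + 3i, 0 + i).
A real fundamental pair from Re and Im of e^((4+4i)t)v: X_1 = e^(4t)(cos(4t)·(1,0) + sin(4t)·(-3,-1)), X_2 = e^(4t)(sin(4t)·(1,0) - cos(4t)·(-3,-1)).
General solution: K_1X_1 + K_2X_2.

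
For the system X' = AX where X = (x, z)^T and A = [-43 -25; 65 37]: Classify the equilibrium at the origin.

A = [[-43,-25],[65,37]]; det(A-λI) = λ^2 + 6λ + 34.
λ = -3 ± 5i: negative real part.

stable spiral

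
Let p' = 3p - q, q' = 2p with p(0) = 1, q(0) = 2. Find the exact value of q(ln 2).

4

A = [[3,-1],[2,0]]; eigenvalues λ = 2, 1.
Eigenvectors: (-1,-1) for λ=2, (1,2) for λ=1.
From the initial condition, c_1 = 0, c_2 = 1.
q(ln 2) = (0)(2^2)(-1) + (1)(2^1)(2) = 4.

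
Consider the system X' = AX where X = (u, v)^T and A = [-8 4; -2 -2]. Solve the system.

u(t) = -2C_1e^(-6t) - C_2e^(-4t), v(t) = -C_1e^(-6t) - C_2e^(-4t)

Coefficient matrix A = [[-8, 4], [-2, -2]].
Characteristic polynomial det(A - λI) = λ^2 + 10λ + 24 = 0.
Eigenvalues λ = -6, -4.
For λ=-6: (A-λI) row 1 is [-2, 4], so an eigenvector is (-2, -1).
For λ=-4: (A-λI) row 1 is [-4, 4], so an eigenvector is (-1, -1).
General solution: C_1e^(-6t)(-2,-1) + C_2e^(-4t)(-1,-1).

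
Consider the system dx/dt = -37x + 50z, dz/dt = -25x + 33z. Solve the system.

Coefficient matrix A = [[-37, 50], [-25, 33]].
Characteristic polynomial det(A - λI) = λ^2 + 4λ + 29 = 0.
Eigenvalues λ = -2 ± 5i (complex conjugate pair).
For λ=-2+5i: an eigenvector is (3,2) - i(-1,-1) = (3 + i, 2 + i).
A real fundamental pair from Re and Im of e^((-2+5i)t)v: X_1 = e^(-2t)(cos(5t)·(3,2) + sin(5t)·(-1,-1)), X_2 = e^(-2t)(sin(5t)·(3,2) - cos(5t)·(-1,-1)).
General solution: C_1X_1 + C_2X_2.

x(t) = -C_1e^(-2t)sin(5t) + 3C_1e^(-2t)cos(5t) + 3C_2e^(-2t)sin(5t) + C_2e^(-2t)cos(5t), z(t) = -C_1e^(-2t)sin(5t) + 2C_1e^(-2t)cos(5t) + 2C_2e^(-2t)sin(5t) + C_2e^(-2t)cos(5t)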